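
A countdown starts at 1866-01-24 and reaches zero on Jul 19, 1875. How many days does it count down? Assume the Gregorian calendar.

Jan 24, 1866 → Jan 24, 1867: 365 days.
Jan 24, 1867 → Jan 24, 1868: 365 days.
Jan 24, 1868 → Jan 24, 1869: 366 days (Feb 29, 1868 is in that span).
Jan 24, 1869 → Jan 24, 1870: 365 days.
Jan 24, 1870 → Jan 24, 1871: 365 days.
Jan 24, 1871 → Jan 24, 1872: 365 days.
Jan 24, 1872 → Jan 24, 1873: 366 days (Feb 29, 1872 is in that span).
Jan 24, 1873 → Jan 24, 1874: 365 days.
Jan 24, 1874 → Jan 24, 1875: 365 days.
Jan 24, 1875 → Feb 24, 1875: 31 days (January has 31).
Feb 24, 1875 → Mar 24, 1875: 28 days (February has 28).
Mar 24, 1875 → Apr 24, 1875: 31 days (March has 31).
Apr 24, 1875 → May 24, 1875: 30 days (April has 30).
May 24, 1875 → Jun 24, 1875: 31 days (May has 31).
Jun 24, 1875 → Jul 19, 1875: 25 days.
Total: 3463 days.

3463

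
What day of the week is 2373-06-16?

Doomsday rule: the anchor day for the 2300s is Wednesday. For year 73: 73÷12 = 6 r 1, and 1÷4 = 0, so 6+1+0 = 7.
Wednesday + 7 ≡ Wednesday — that's 2373's doomsday.
In June the doomsday date is Jun 6.
Jun 16 is 10 days after Jun 6; 10 mod 7 = 3, so Wednesday + 3 = Saturday.

Saturday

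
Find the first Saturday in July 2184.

July 3, 2184

July 1, 2184 is a Thursday.
The first Saturday is therefore July 3 (2 days later).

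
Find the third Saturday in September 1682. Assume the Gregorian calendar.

September 19, 1682

September 1, 1682 is a Tuesday.
The first Saturday is therefore September 5 (4 days later).
The third Saturday is 5 + 2×7 = September 19.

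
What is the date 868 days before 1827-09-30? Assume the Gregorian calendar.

−365 (one year) → Sep 30, 1826 (503 left).
−365 (one year) → Sep 30, 1825 (138 left).
−30 → Aug 31, 1825 (end of Aug, 31 days; 108 left).
−31 → Jul 31, 1825 (end of Jul, 31 days; 77 left).
−31 → Jun 30, 1825 (end of Jun, 30 days; 46 left).
−30 → May 31, 1825 (end of May, 31 days; 16 left).
−16 → May 15, 1825.

May 15, 1825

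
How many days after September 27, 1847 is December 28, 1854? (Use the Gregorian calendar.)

Sep 27, 1847 → Sep 27, 1848: 366 days (Feb 29, 1848 is in that span).
Sep 27, 1848 → Sep 27, 1849: 365 days.
Sep 27, 1849 → Sep 27, 1850: 365 days.
Sep 27, 1850 → Sep 27, 1851: 365 days.
Sep 27, 1851 → Sep 27, 1852: 366 days (Feb 29, 1852 is in that span).
Sep 27, 1852 → Sep 27, 1853: 365 days.
Sep 27, 1853 → Sep 27, 1854: 365 days.
Sep 27, 1854 → Oct 27, 1854: 30 days (September has 30).
Oct 27, 1854 → Nov 27, 1854: 31 days (October has 31).
Nov 27, 1854 → Dec 27, 1854: 30 days (November has 30).
Dec 27, 1854 → Dec 28, 1854: 1 days.
Total: 2649 days.

2649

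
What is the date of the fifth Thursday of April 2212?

April 1, 2212 is a Wednesday.
The first Thursday is therefore April 2 (1 days later).
The fifth Thursday is 2 + 4×7 = April 30.

April 30, 2212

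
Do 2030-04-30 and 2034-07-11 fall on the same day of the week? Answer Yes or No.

Yes

From Apr 30, 2030 to Jul 11, 2034 is 1533 days.
1533 mod 7 = 0, so they are the same weekday.
(Apr 30, 2030 is a Tuesday; Jul 11, 2034 is a Tuesday.)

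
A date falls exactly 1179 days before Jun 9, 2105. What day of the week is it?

Saturday

Jun 9, 2105 is a Tuesday.
1179 mod 7 = 3, so 1179 days before a Tuesday is Tuesday − 3 = Saturday.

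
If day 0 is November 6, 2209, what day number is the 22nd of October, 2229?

Nov 6, 2209 → Nov 6, 2210: 365 days.
Nov 6, 2210 → Nov 6, 2211: 365 days.
Nov 6, 2211 → Nov 6, 2212: 366 days (Feb 29, 2212 is in that span).
Nov 6, 2212 → Nov 6, 2213: 365 days.
Nov 6, 2213 → Nov 6, 2214: 365 days.
Nov 6, 2214 → Nov 6, 2215: 365 days.
Nov 6, 2215 → Nov 6, 2216: 366 days (Feb 29, 2216 is in that span).
Nov 6, 2216 → Nov 6, 2217: 365 days.
Nov 6, 2217 → Nov 6, 2218: 365 days.
Nov 6, 2218 → Nov 6, 2219: 365 days.
Nov 6, 2219 → Nov 6, 2220: 366 days (Feb 29, 2220 is in that span).
Nov 6, 2220 → Nov 6, 2221: 365 days.
Nov 6, 2221 → Nov 6, 2222: 365 days.
Nov 6, 2222 → Nov 6, 2223: 365 days.
Nov 6, 2223 → Nov 6, 2224: 366 days (Feb 29, 2224 is in that span).
Nov 6, 2224 → Nov 6, 2225: 365 days.
Nov 6, 2225 → Nov 6, 2226: 365 days.
Nov 6, 2226 → Nov 6, 2227: 365 days.
Nov 6, 2227 → Nov 6, 2228: 366 days (Feb 29, 2228 is in that span).
Nov 6, 2228 → Dec 6, 2228: 30 days (November has 30).
Dec 6, 2228 → Jan 6, 2229: 31 days (December has 31).
Jan 6, 2229 → Feb 6, 2229: 31 days (January has 31).
Feb 6, 2229 → Mar 6, 2229: 28 days (February has 28).
Mar 6, 2229 → Apr 6, 2229: 31 days (March has 31).
Apr 6, 2229 → May 6, 2229: 30 days (April has 30).
May 6, 2229 → Jun 6, 2229: 31 days (May has 31).
Jun 6, 2229 → Jul 6, 2229: 30 days (June has 30).
Jul 6, 2229 → Aug 6, 2229: 31 days (July has 31).
Aug 6, 2229 → Sep 6, 2229: 31 days (August has 31).
Sep 6, 2229 → Oct 6, 2229: 30 days (September has 30).
Oct 6, 2229 → Oct 22, 2229: 16 days.
Total: 7290 days.

7290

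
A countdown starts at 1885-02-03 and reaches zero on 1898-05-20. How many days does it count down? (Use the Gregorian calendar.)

4854

Feb 3, 1885 → Feb 3, 1886: 365 days.
Feb 3, 1886 → Feb 3, 1887: 365 days.
Feb 3, 1887 → Feb 3, 1888: 365 days.
Feb 3, 1888 → Feb 3, 1889: 366 days (Feb 29, 1888 is in that span).
Feb 3, 1889 → Feb 3, 1890: 365 days.
Feb 3, 1890 → Feb 3, 1891: 365 days.
Feb 3, 1891 → Feb 3, 1892: 365 days.
Feb 3, 1892 → Feb 3, 1893: 366 days (Feb 29, 1892 is in that span).
Feb 3, 1893 → Feb 3, 1894: 365 days.
Feb 3, 1894 → Feb 3, 1895: 365 days.
Feb 3, 1895 → Feb 3, 1896: 365 days.
Feb 3, 1896 → Feb 3, 1897: 366 days (Feb 29, 1896 is in that span).
Feb 3, 1897 → Feb 3, 1898: 365 days.
Feb 3, 1898 → Mar 3, 1898: 28 days (February has 28).
Mar 3, 1898 → Apr 3, 1898: 31 days (March has 31).
Apr 3, 1898 → May 3, 1898: 30 days (April has 30).
May 3, 1898 → May 20, 1898: 17 days.
Total: 4854 days.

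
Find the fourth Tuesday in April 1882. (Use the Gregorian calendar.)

April 25, 1882

April 1, 1882 is a Saturday.
The first Tuesday is therefore April 4 (3 days later).
The fourth Tuesday is 4 + 3×7 = April 25.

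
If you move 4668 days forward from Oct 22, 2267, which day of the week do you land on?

Oct 22, 2267 is a Tuesday.
4668 mod 7 = 6, so 4668 days after a Tuesday is Tuesday + 6 = Monday.

Monday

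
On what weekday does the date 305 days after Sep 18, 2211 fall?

Sunday

First find the weekday of Sep 18, 2211. Doomsday rule: the anchor day for the 2200s is Friday. For year 11: 11÷12 = 0 r 11, and 11÷4 = 2, so 0+11+2 = 13.
Friday + 13 ≡ Thursday — that's 2211's doomsday.
In September the doomsday date is Sep 5.
Sep 18 is 13 days after Sep 5; 13 mod 7 = 6, so Thursday + 6 = Wednesday.
305 mod 7 = 4, so 305 days after a Wednesday is Wednesday + 4 = Sunday.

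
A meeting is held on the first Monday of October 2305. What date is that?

October 2, 2305

October 1, 2305 is a Sunday.
The first Monday is therefore October 2 (1 days later).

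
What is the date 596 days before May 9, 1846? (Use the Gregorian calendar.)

September 20, 1844

−365 (one year) → May 9, 1845 (231 left).
−9 → Apr 30, 1845 (end of Apr, 30 days; 222 left).
−30 → Mar 31, 1845 (end of Mar, 31 days; 192 left).
−31 → Feb 28, 1845 (end of Feb, 28 days; 161 left).
−28 → Jan 31, 1845 (end of Jan, 31 days; 133 left).
−31 → Dec 31, 1844 (end of Dec, 31 days; 102 left).
−31 → Nov 30, 1844 (end of Nov, 30 days; 71 left).
−30 → Oct 31, 1844 (end of Oct, 31 days; 41 left).
−31 → Sep 30, 1844 (end of Sep, 30 days; 10 left).
−10 → Sep 20, 1844.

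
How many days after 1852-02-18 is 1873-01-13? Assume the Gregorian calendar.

Feb 18, 1852 → Feb 18, 1853: 366 days (Feb 29, 1852 is in that span).
Feb 18, 1853 → Feb 18, 1854: 365 days.
Feb 18, 1854 → Feb 18, 1855: 365 days.
Feb 18, 1855 → Feb 18, 1856: 365 days.
Feb 18, 1856 → Feb 18, 1857: 366 days (Feb 29, 1856 is in that span).
Feb 18, 1857 → Feb 18, 1858: 365 days.
Feb 18, 1858 → Feb 18, 1859: 365 days.
Feb 18, 1859 → Feb 18, 1860: 365 days.
Feb 18, 1860 → Feb 18, 1861: 366 days (Feb 29, 1860 is in that span).
Feb 18, 1861 → Feb 18, 1862: 365 days.
Feb 18, 1862 → Feb 18, 1863: 365 days.
Feb 18, 1863 → Feb 18, 1864: 365 days.
Feb 18, 1864 → Feb 18, 1865: 366 days (Feb 29, 1864 is in that span).
Feb 18, 1865 → Feb 18, 1866: 365 days.
Feb 18, 1866 → Feb 18, 1867: 365 days.
Feb 18, 1867 → Feb 18, 1868: 365 days.
Feb 18, 1868 → Feb 18, 1869: 366 days (Feb 29, 1868 is in that span).
Feb 18, 1869 → Feb 18, 1870: 365 days.
Feb 18, 1870 → Feb 18, 1871: 365 days.
Feb 18, 1871 → Feb 18, 1872: 365 days.
Feb 18, 1872 → Mar 18, 1872: 29 days (February has 29).
Mar 18, 1872 → Apr 18, 1872: 31 days (March has 31).
Apr 18, 1872 → May 18, 1872: 30 days (April has 30).
May 18, 1872 → Jun 18, 1872: 31 days (May has 31).
Jun 18, 1872 → Jul 18, 1872: 30 days (June has 30).
Jul 18, 1872 → Aug 18, 1872: 31 days (July has 31).
Aug 18, 1872 → Sep 18, 1872: 31 days (August has 31).
Sep 18, 1872 → Oct 18, 1872: 30 days (September has 30).
Oct 18, 1872 → Nov 18, 1872: 31 days (October has 31).
Nov 18, 1872 → Dec 18, 1872: 30 days (November has 30).
Dec 18, 1872 → Jan 13, 1873: 26 days.
Total: 7635 days.

7635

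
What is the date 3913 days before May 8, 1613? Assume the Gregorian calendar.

August 21, 1602

−365 (one year) → May 8, 1612 (3548 left).
−366 (one year; includes Feb 29, 1612) → May 8, 1611 (3182 left).
−365 (one year) → May 8, 1610 (2817 left).
−365 (one year) → May 8, 1609 (2452 left).
−365 (one year) → May 8, 1608 (2087 left).
−366 (one year; includes Feb 29, 1608) → May 8, 1607 (1721 left).
−365 (one year) → May 8, 1606 (1356 left).
−365 (one year) → May 8, 1605 (991 left).
−365 (one year) → May 8, 1604 (626 left).
−366 (one year; includes Feb 29, 1604) → May 8, 1603 (260 left).
−8 → Apr 30, 1603 (end of Apr, 30 days; 252 left).
−30 → Mar 31, 1603 (end of Mar, 31 days; 222 left).
−31 → Feb 28, 1603 (end of Feb, 28 days; 191 left).
−28 → Jan 31, 1603 (end of Jan, 31 days; 163 left).
−31 → Dec 31, 1602 (end of Dec, 31 days; 132 left).
−31 → Nov 30, 1602 (end of Nov, 30 days; 101 left).
−30 → Oct 31, 1602 (end of Oct, 31 days; 71 left).
−31 → Sep 30, 1602 (end of Sep, 30 days; 40 left).
−30 → Aug 31, 1602 (end of Aug, 31 days; 10 left).
−10 → Aug 21, 1602.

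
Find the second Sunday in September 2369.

September 1, 2369 is a Monday.
The first Sunday is therefore September 7 (6 days later).
The second Sunday is 7 + 1×7 = September 14.

September 14, 2369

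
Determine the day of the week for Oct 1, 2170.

Monday

Doomsday rule: the anchor day for the 2100s is Sunday. For year 70: 70÷12 = 5 r 10, and 10÷4 = 2, so 5+10+2 = 17.
Sunday + 17 ≡ Wednesday — that's 2170's doomsday.
In October the doomsday date is Oct 10.
Oct 1 is 9 days before Oct 10; 9 mod 7 = 2, so Wednesday − 2 = Monday.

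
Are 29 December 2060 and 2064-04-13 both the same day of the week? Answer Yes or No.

From Dec 29, 2060 to Apr 13, 2064 is 1201 days.
1201 mod 7 = 4, so they are different weekdays.
(Dec 29, 2060 is a Wednesday; Apr 13, 2064 is a Sunday.)

No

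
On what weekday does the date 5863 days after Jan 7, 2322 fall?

Wednesday

First find the weekday of Jan 7, 2322. Doomsday rule: the anchor day for the 2300s is Wednesday. For year 22: 22÷12 = 1 r 10, and 10÷4 = 2, so 1+10+2 = 13.
Wednesday + 13 ≡ Tuesday — that's 2322's doomsday.
In January the doomsday date is Jan 3 (2322 is not a leap year).
Jan 7 is 4 days after Jan 3; 4 mod 7 = 4, so Tuesday + 4 = Saturday.
5863 mod 7 = 4, so 5863 days after a Saturday is Saturday + 4 = Wednesday.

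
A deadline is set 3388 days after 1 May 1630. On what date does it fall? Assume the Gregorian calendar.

+365 (one year) → May 1, 1631 (3023 left).
+366 (one year; includes Feb 29, 1632) → May 1, 1632 (2657 left).
+365 (one year) → May 1, 1633 (2292 left).
+365 (one year) → May 1, 1634 (1927 left).
+365 (one year) → May 1, 1635 (1562 left).
+366 (one year; includes Feb 29, 1636) → May 1, 1636 (1196 left).
+365 (one year) → May 1, 1637 (831 left).
+365 (one year) → May 1, 1638 (466 left).
+365 (one year) → May 1, 1639 (101 left).
May has 31 days: +31 → Jun 1, 1639 (70 left).
Jun has 30 days: +30 → Jul 1, 1639 (40 left).
Jul has 31 days: +31 → Aug 1, 1639 (9 left).
+9 → Aug 10, 1639.

August 10, 1639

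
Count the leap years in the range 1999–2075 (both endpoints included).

Multiples of 4 in [1999,2075]: 19.
Of those, multiples of 100: 1 (not leap unless ÷400).
Multiples of 400: 1.
Leap years = 19 − 1 + 1 = 19.

19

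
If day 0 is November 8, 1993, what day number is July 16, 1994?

Nov 8, 1993 → Dec 8, 1993: 30 days (November has 30).
Dec 8, 1993 → Jan 8, 1994: 31 days (December has 31).
Jan 8, 1994 → Feb 8, 1994: 31 days (January has 31).
Feb 8, 1994 → Mar 8, 1994: 28 days (February has 28).
Mar 8, 1994 → Apr 8, 1994: 31 days (March has 31).
Apr 8, 1994 → May 8, 1994: 30 days (April has 30).
May 8, 1994 → Jun 8, 1994: 31 days (May has 31).
Jun 8, 1994 → Jul 8, 1994: 30 days (June has 30).
Jul 8, 1994 → Jul 16, 1994: 8 days.
Total: 250 days.

250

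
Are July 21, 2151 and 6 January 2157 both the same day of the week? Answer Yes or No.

No

From Jul 21, 2151 to Jan 6, 2157 is 1996 days.
1996 mod 7 = 1, so they are different weekdays.
(Jul 21, 2151 is a Wednesday; Jan 6, 2157 is a Thursday.)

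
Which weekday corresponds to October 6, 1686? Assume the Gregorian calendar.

Sunday

Doomsday rule: the anchor day for the 1600s is Tuesday. For year 86: 86÷12 = 7 r 2, and 2÷4 = 0, so 7+2+0 = 9.
Tuesday + 9 ≡ Thursday — that's 1686's doomsday.
In October the doomsday date is Oct 10.
Oct 6 is 4 days before Oct 10; 4 mod 7 = 4, so Thursday − 4 = Sunday.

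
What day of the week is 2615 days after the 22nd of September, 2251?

First find the weekday of Sep 22, 2251. Doomsday rule: the anchor day for the 2200s is Friday. For year 51: 51÷12 = 4 r 3, and 3÷4 = 0, so 4+3+0 = 7.
Friday + 7 ≡ Friday — that's 2251's doomsday.
In September the doomsday date is Sep 5.
Sep 22 is 17 days after Sep 5; 17 mod 7 = 3, so Friday + 3 = Monday.
2615 mod 7 = 4, so 2615 days after a Monday is Monday + 4 = Friday.

Friday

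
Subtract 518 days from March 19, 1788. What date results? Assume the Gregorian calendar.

−366 (one year; includes Feb 29, 1788) → Mar 19, 1787 (152 left).
−19 → Feb 28, 1787 (end of Feb, 28 days; 133 left).
−28 → Jan 31, 1787 (end of Jan, 31 days; 105 left).
−31 → Dec 31, 1786 (end of Dec, 31 days; 74 left).
−31 → Nov 30, 1786 (end of Nov, 30 days; 43 left).
−30 → Oct 31, 1786 (end of Oct, 31 days; 13 left).
−13 → Oct 18, 1786.

October 18, 1786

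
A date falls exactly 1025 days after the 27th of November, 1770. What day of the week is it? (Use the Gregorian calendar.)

First find the weekday of Nov 27, 1770. Doomsday rule: the anchor day for the 1700s is Sunday. For year 70: 70÷12 = 5 r 10, and 10÷4 = 2, so 5+10+2 = 17.
Sunday + 17 ≡ Wednesday — that's 1770's doomsday.
In November the doomsday date is Nov 7.
Nov 27 is 20 days after Nov 7; 20 mod 7 = 6, so Wednesday + 6 = Tuesday.
1025 mod 7 = 3, so 1025 days after a Tuesday is Tuesday + 3 = Friday.

Friday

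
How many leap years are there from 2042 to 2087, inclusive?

11

Multiples of 4 in [2042,2087]: 11.
Of those, multiples of 100: 0 (not leap unless ÷400).
Multiples of 400: 0.
Leap years = 11 − 0 + 0 = 11.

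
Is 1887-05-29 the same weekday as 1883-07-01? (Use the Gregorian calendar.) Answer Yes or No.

Yes

From Jul 1, 1883 to May 29, 1887 is 1428 days.
1428 mod 7 = 0, so they are the same weekday.
(Jul 1, 1883 is a Sunday; May 29, 1887 is a Sunday.)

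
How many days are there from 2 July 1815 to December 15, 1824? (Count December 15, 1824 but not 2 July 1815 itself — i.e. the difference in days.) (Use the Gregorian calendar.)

Jul 2, 1815 → Jul 2, 1816: 366 days (Feb 29, 1816 is in that span).
Jul 2, 1816 → Jul 2, 1817: 365 days.
Jul 2, 1817 → Jul 2, 1818: 365 days.
Jul 2, 1818 → Jul 2, 1819: 365 days.
Jul 2, 1819 → Jul 2, 1820: 366 days (Feb 29, 1820 is in that span).
Jul 2, 1820 → Jul 2, 1821: 365 days.
Jul 2, 1821 → Jul 2, 1822: 365 days.
Jul 2, 1822 → Jul 2, 1823: 365 days.
Jul 2, 1823 → Jul 2, 1824: 366 days (Feb 29, 1824 is in that span).
Jul 2, 1824 → Aug 2, 1824: 31 days (July has 31).
Aug 2, 1824 → Sep 2, 1824: 31 days (August has 31).
Sep 2, 1824 → Oct 2, 1824: 30 days (September has 30).
Oct 2, 1824 → Nov 2, 1824: 31 days (October has 31).
Nov 2, 1824 → Dec 2, 1824: 30 days (November has 30).
Dec 2, 1824 → Dec 15, 1824: 13 days.
Total: 3454 days.

3454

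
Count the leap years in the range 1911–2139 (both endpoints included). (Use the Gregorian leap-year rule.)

Multiples of 4 in [1911,2139]: 57.
Of those, multiples of 100: 2 (not leap unless ÷400).
Multiples of 400: 1.
Leap years = 57 − 2 + 1 = 56.

56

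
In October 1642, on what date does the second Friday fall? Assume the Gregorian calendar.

October 1, 1642 is a Wednesday.
The first Friday is therefore October 3 (2 days later).
The second Friday is 3 + 1×7 = October 10.

October 10, 1642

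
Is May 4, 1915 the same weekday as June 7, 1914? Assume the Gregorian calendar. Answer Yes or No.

From Jun 7, 1914 to May 4, 1915 is 331 days.
331 mod 7 = 2, so they are different weekdays.
(Jun 7, 1914 is a Sunday; May 4, 1915 is a Tuesday.)

No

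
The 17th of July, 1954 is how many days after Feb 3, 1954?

164

Feb 3, 1954 → Mar 3, 1954: 28 days (February has 28).
Mar 3, 1954 → Apr 3, 1954: 31 days (March has 31).
Apr 3, 1954 → May 3, 1954: 30 days (April has 30).
May 3, 1954 → Jun 3, 1954: 31 days (May has 31).
Jun 3, 1954 → Jul 3, 1954: 30 days (June has 30).
Jul 3, 1954 → Jul 17, 1954: 14 days.
Total: 164 days.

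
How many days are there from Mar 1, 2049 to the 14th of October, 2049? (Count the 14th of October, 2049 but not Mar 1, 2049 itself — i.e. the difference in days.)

227

Mar 1, 2049 → Apr 1, 2049: 31 days (March has 31).
Apr 1, 2049 → May 1, 2049: 30 days (April has 30).
May 1, 2049 → Jun 1, 2049: 31 days (May has 31).
Jun 1, 2049 → Jul 1, 2049: 30 days (June has 30).
Jul 1, 2049 → Aug 1, 2049: 31 days (July has 31).
Aug 1, 2049 → Sep 1, 2049: 31 days (August has 31).
Sep 1, 2049 → Oct 1, 2049: 30 days (September has 30).
Oct 1, 2049 → Oct 14, 2049: 13 days.
Total: 227 days.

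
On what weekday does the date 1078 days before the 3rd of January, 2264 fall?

First find the weekday of Jan 3, 2264. Doomsday rule: the anchor day for the 2200s is Friday. For year 64: 64÷12 = 5 r 4, and 4÷4 = 1, so 5+4+1 = 10.
Friday + 10 ≡ Monday — that's 2264's doomsday.
In January the doomsday date is Jan 4 (2264 is a leap year (divisible by 4)).
Jan 3 is 1 day before Jan 4; 1 mod 7 = 1, so Monday − 1 = Sunday.
1078 mod 7 = 0, so 1078 days before a Sunday is Sunday − 0 = Sunday.

Sunday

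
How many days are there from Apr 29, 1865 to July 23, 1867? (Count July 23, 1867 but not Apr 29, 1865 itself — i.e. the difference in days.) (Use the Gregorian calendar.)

815

Apr 29, 1865 → Apr 29, 1866: 365 days.
Apr 29, 1866 → Apr 29, 1867: 365 days.
Apr 29, 1867 → May 29, 1867: 30 days (April has 30).
May 29, 1867 → Jun 29, 1867: 31 days (May has 31).
Jun 29, 1867 → Jul 23, 1867: 24 days.
Total: 815 days.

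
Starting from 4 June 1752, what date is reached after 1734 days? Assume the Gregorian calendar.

+365 (one year) → Jun 4, 1753 (1369 left).
+365 (one year) → Jun 4, 1754 (1004 left).
+365 (one year) → Jun 4, 1755 (639 left).
+366 (one year; includes Feb 29, 1756) → Jun 4, 1756 (273 left).
Jun has 30 days: +27 → Jul 1, 1756 (246 left).
Jul has 31 days: +31 → Aug 1, 1756 (215 left).
Aug has 31 days: +31 → Sep 1, 1756 (184 left).
Sep has 30 days: +30 → Oct 1, 1756 (154 left).
Oct has 31 days: +31 → Nov 1, 1756 (123 left).
Nov has 30 days: +30 → Dec 1, 1756 (93 left).
Dec has 31 days: +31 → Jan 1, 1757 (62 left).
Jan has 31 days: +31 → Feb 1, 1757 (31 left).
Feb has 28 days: +28 → Mar 1, 1757 (3 left).
+3 → Mar 4, 1757.

March 4, 1757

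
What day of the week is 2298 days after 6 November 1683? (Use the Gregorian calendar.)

First find the weekday of Nov 6, 1683. Doomsday rule: the anchor day for the 1600s is Tuesday. For year 83: 83÷12 = 6 r 11, and 11÷4 = 2, so 6+11+2 = 19.
Tuesday + 19 ≡ Sunday — that's 1683's doomsday.
In November the doomsday date is Nov 7.
Nov 6 is 1 day before Nov 7; 1 mod 7 = 1, so Sunday − 1 = Saturday.
2298 mod 7 = 2, so 2298 days after a Saturday is Saturday + 2 = Monday.

Monday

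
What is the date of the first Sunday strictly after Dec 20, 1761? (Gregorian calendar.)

December 27, 1761

Dec 20, 1761 is a Sunday.
From Sunday to the next Sunday is 7 days.
Dec 20, 1761 + 7 = Dec 27, 1761.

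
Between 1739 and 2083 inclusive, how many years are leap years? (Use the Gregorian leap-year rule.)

84

Multiples of 4 in [1739,2083]: 86.
Of those, multiples of 100: 3 (not leap unless ÷400).
Multiples of 400: 1.
Leap years = 86 − 3 + 1 = 84.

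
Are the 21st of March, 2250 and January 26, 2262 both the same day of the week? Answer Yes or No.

From Mar 21, 2250 to Jan 26, 2262 is 4329 days.
4329 mod 7 = 3, so they are different weekdays.
(Mar 21, 2250 is a Thursday; Jan 26, 2262 is a Sunday.)

No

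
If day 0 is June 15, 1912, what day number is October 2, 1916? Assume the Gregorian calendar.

1570

Jun 15, 1912 → Jun 15, 1913: 365 days.
Jun 15, 1913 → Jun 15, 1914: 365 days.
Jun 15, 1914 → Jun 15, 1915: 365 days.
Jun 15, 1915 → Jun 15, 1916: 366 days (Feb 29, 1916 is in that span).
Jun 15, 1916 → Jul 15, 1916: 30 days (June has 30).
Jul 15, 1916 → Aug 15, 1916: 31 days (July has 31).
Aug 15, 1916 → Sep 15, 1916: 31 days (August has 31).
Sep 15, 1916 → Oct 2, 1916: 17 days.
Total: 1570 days.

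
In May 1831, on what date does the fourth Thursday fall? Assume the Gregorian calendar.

May 26, 1831

May 1, 1831 is a Sunday.
The first Thursday is therefore May 5 (4 days later).
The fourth Thursday is 5 + 3×7 = May 26.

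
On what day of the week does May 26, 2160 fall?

Doomsday rule: the anchor day for the 2100s is Sunday. For year 60: 60÷12 = 5 r 0, and 0÷4 = 0, so 5+0+0 = 5.
Sunday + 5 ≡ Friday — that's 2160's doomsday.
In May the doomsday date is May 9.
May 26 is 17 days after May 9; 17 mod 7 = 3, so Friday + 3 = Monday.

Monday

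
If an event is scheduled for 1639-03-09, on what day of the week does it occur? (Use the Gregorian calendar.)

Wednesday

Doomsday rule: the anchor day for the 1600s is Tuesday. For year 39: 39÷12 = 3 r 3, and 3÷4 = 0, so 3+3+0 = 6.
Tuesday + 6 ≡ Monday — that's 1639's doomsday.
In March the doomsday date is Mar 14.
Mar 9 is 5 days before Mar 14; 5 mod 7 = 5, so Monday − 5 = Wednesday.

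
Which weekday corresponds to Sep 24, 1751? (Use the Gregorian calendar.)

Doomsday rule: the anchor day for the 1700s is Sunday. For year 51: 51÷12 = 4 r 3, and 3÷4 = 0, so 4+3+0 = 7.
Sunday + 7 ≡ Sunday — that's 1751's doomsday.
In September the doomsday date is Sep 5.
Sep 24 is 19 days after Sep 5; 19 mod 7 = 5, so Sunday + 5 = Friday.

Friday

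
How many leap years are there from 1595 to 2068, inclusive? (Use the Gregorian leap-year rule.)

116

Multiples of 4 in [1595,2068]: 119.
Of those, multiples of 100: 5 (not leap unless ÷400).
Multiples of 400: 2.
Leap years = 119 − 5 + 2 = 116.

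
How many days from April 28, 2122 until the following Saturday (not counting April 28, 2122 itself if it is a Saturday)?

4

Apr 28, 2122 is a Tuesday.
From Tuesday to the next Saturday is 4 days.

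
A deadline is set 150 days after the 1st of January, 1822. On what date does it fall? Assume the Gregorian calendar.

Jan has 31 days: +31 → Feb 1, 1822 (119 left).
Feb has 28 days: +28 → Mar 1, 1822 (91 left).
Mar has 31 days: +31 → Apr 1, 1822 (60 left).
Apr has 30 days: +30 → May 1, 1822 (30 left).
+30 → May 31, 1822.

May 31, 1822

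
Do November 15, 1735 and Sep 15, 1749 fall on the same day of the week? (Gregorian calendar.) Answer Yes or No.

No

From Nov 15, 1735 to Sep 15, 1749 is 5053 days.
5053 mod 7 = 6, so they are different weekdays.
(Nov 15, 1735 is a Tuesday; Sep 15, 1749 is a Monday.)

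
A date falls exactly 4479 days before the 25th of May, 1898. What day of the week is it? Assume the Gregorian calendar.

May 25, 1898 is a Wednesday.
4479 mod 7 = 6, so 4479 days before a Wednesday is Wednesday − 6 = Thursday.

Thursday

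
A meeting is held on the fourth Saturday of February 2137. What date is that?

February 1, 2137 is a Friday.
The first Saturday is therefore February 2 (1 days later).
The fourth Saturday is 2 + 3×7 = February 23.

February 23, 2137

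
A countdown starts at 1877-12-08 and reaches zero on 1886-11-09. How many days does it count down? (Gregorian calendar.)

3258

Dec 8, 1877 → Dec 8, 1878: 365 days.
Dec 8, 1878 → Dec 8, 1879: 365 days.
Dec 8, 1879 → Dec 8, 1880: 366 days (Feb 29, 1880 is in that span).
Dec 8, 1880 → Dec 8, 1881: 365 days.
Dec 8, 1881 → Dec 8, 1882: 365 days.
Dec 8, 1882 → Dec 8, 1883: 365 days.
Dec 8, 1883 → Dec 8, 1884: 366 days (Feb 29, 1884 is in that span).
Dec 8, 1884 → Dec 8, 1885: 365 days.
Dec 8, 1885 → Jan 8, 1886: 31 days (December has 31).
Jan 8, 1886 → Feb 8, 1886: 31 days (January has 31).
Feb 8, 1886 → Mar 8, 1886: 28 days (February has 28).
Mar 8, 1886 → Apr 8, 1886: 31 days (March has 31).
Apr 8, 1886 → May 8, 1886: 30 days (April has 30).
May 8, 1886 → Jun 8, 1886: 31 days (May has 31).
Jun 8, 1886 → Jul 8, 1886: 30 days (June has 30).
Jul 8, 1886 → Aug 8, 1886: 31 days (July has 31).
Aug 8, 1886 → Sep 8, 1886: 31 days (August has 31).
Sep 8, 1886 → Oct 8, 1886: 30 days (September has 30).
Oct 8, 1886 → Nov 8, 1886: 31 days (October has 31).
Nov 8, 1886 → Nov 9, 1886: 1 days.
Total: 3258 days.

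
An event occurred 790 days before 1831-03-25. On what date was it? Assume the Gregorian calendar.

−365 (one year) → Mar 25, 1830 (425 left).
−365 (one year) → Mar 25, 1829 (60 left).
−25 → Feb 28, 1829 (end of Feb, 28 days; 35 left).
−28 → Jan 31, 1829 (end of Jan, 31 days; 7 left).
−7 → Jan 24, 1829.

January 24, 1829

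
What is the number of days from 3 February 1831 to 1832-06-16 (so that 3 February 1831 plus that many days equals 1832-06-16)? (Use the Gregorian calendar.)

Feb 3, 1831 → Feb 3, 1832: 365 days.
Feb 3, 1832 → Mar 3, 1832: 29 days (February has 29).
Mar 3, 1832 → Apr 3, 1832: 31 days (March has 31).
Apr 3, 1832 → May 3, 1832: 30 days (April has 30).
May 3, 1832 → Jun 3, 1832: 31 days (May has 31).
Jun 3, 1832 → Jun 16, 1832: 13 days.
Total: 499 days.

499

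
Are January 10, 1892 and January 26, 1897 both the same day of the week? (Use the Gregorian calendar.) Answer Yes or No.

No

From Jan 10, 1892 to Jan 26, 1897 is 1843 days.
1843 mod 7 = 2, so they are different weekdays.
(Jan 10, 1892 is a Sunday; Jan 26, 1897 is a Tuesday.)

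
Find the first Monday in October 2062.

October 2, 2062

October 1, 2062 is a Sunday.
The first Monday is therefore October 2 (1 days later).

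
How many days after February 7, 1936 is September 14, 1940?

Feb 7, 1936 → Feb 7, 1937: 366 days (Feb 29, 1936 is in that span).
Feb 7, 1937 → Feb 7, 1938: 365 days.
Feb 7, 1938 → Feb 7, 1939: 365 days.
Feb 7, 1939 → Feb 7, 1940: 365 days.
Feb 7, 1940 → Mar 7, 1940: 29 days (February has 29).
Mar 7, 1940 → Apr 7, 1940: 31 days (March has 31).
Apr 7, 1940 → May 7, 1940: 30 days (April has 30).
May 7, 1940 → Jun 7, 1940: 31 days (May has 31).
Jun 7, 1940 → Jul 7, 1940: 30 days (June has 30).
Jul 7, 1940 → Aug 7, 1940: 31 days (July has 31).
Aug 7, 1940 → Sep 7, 1940: 31 days (August has 31).
Sep 7, 1940 → Sep 14, 1940: 7 days.
Total: 1681 days.

1681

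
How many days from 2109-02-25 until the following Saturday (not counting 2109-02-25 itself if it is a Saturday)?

5

Feb 25, 2109 is a Monday.
From Monday to the next Saturday is 5 days.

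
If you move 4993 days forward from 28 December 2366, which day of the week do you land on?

First find the weekday of Dec 28, 2366. Doomsday rule: the anchor day for the 2300s is Wednesday. For year 66: 66÷12 = 5 r 6, and 6÷4 = 1, so 5+6+1 = 12.
Wednesday + 12 ≡ Monday — that's 2366's doomsday.
In December the doomsday date is Dec 12.
Dec 28 is 16 days after Dec 12; 16 mod 7 = 2, so Monday + 2 = Wednesday.
4993 mod 7 = 2, so 4993 days after a Wednesday is Wednesday + 2 = Friday.

Friday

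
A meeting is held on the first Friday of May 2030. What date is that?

May 1, 2030 is a Wednesday.
The first Friday is therefore May 3 (2 days later).

May 3, 2030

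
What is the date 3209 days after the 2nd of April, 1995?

+366 (one year; includes Feb 29, 1996) → Apr 2, 1996 (2843 left).
+365 (one year) → Apr 2, 1997 (2478 left).
+365 (one year) → Apr 2, 1998 (2113 left).
+365 (one year) → Apr 2, 1999 (1748 left).
+366 (one year; includes Feb 29, 2000) → Apr 2, 2000 (1382 left).
+365 (one year) → Apr 2, 2001 (1017 left).
+365 (one year) → Apr 2, 2002 (652 left).
+365 (one year) → Apr 2, 2003 (287 left).
Apr has 30 days: +29 → May 1, 2003 (258 left).
May has 31 days: +31 → Jun 1, 2003 (227 left).
Jun has 30 days: +30 → Jul 1, 2003 (197 left).
Jul has 31 days: +31 → Aug 1, 2003 (166 left).
Aug has 31 days: +31 → Sep 1, 2003 (135 left).
Sep has 30 days: +30 → Oct 1, 2003 (105 left).
Oct has 31 days: +31 → Nov 1, 2003 (74 left).
Nov has 30 days: +30 → Dec 1, 2003 (44 left).
Dec has 31 days: +31 → Jan 1, 2004 (13 left).
+13 → Jan 14, 2004.

January 14, 2004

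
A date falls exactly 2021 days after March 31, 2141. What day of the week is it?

Wednesday

First find the weekday of Mar 31, 2141. Doomsday rule: the anchor day for the 2100s is Sunday. For year 41: 41÷12 = 3 r 5, and 5÷4 = 1, so 3+5+1 = 9.
Sunday + 9 ≡ Tuesday — that's 2141's doomsday.
In March the doomsday date is Mar 14.
Mar 31 is 17 days after Mar 14; 17 mod 7 = 3, so Tuesday + 3 = Friday.
2021 mod 7 = 5, so 2021 days after a Friday is Friday + 5 = Wednesday.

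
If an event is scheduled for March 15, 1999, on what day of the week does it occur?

Monday

January 1, 1999 is a Friday.
Jan 1, 1999 → Feb 1, 1999: 31 days (January has 31).
Feb 1, 1999 → Mar 1, 1999: 28 days (February has 28).
Mar 1, 1999 → Mar 15, 1999: 14 days.
Total: 73 days.
73 mod 7 = 3, so Friday + 3 = Monday.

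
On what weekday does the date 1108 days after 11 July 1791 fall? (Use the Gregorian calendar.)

First find the weekday of Jul 11, 1791. Doomsday rule: the anchor day for the 1700s is Sunday. For year 91: 91÷12 = 7 r 7, and 7÷4 = 1, so 7+7+1 = 15.
Sunday + 15 ≡ Monday — that's 1791's doomsday.
In July the doomsday date is Jul 11.
Jul 11 is the doomsday itself: Monday.
1108 mod 7 = 2, so 1108 days after a Monday is Monday + 2 = Wednesday.

Wednesday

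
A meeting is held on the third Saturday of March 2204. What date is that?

March 1, 2204 is a Thursday.
The first Saturday is therefore March 3 (2 days later).
The third Saturday is 3 + 2×7 = March 17.

March 17, 2204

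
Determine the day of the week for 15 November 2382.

Doomsday rule: the anchor day for the 2300s is Wednesday. For year 82: 82÷12 = 6 r 10, and 10÷4 = 2, so 6+10+2 = 18.
Wednesday + 18 ≡ Sunday — that's 2382's doomsday.
In November the doomsday date is Nov 7.
Nov 15 is 8 days after Nov 7; 8 mod 7 = 1, so Sunday + 1 = Monday.

Monday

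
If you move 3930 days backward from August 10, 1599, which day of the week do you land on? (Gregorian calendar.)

Saturday

Aug 10, 1599 is a Tuesday.
3930 mod 7 = 3, so 3930 days before a Tuesday is Tuesday − 3 = Saturday.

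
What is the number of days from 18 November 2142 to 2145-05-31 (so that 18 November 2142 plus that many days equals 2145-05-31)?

925

Nov 18, 2142 → Nov 18, 2143: 365 days.
Nov 18, 2143 → Nov 18, 2144: 366 days (Feb 29, 2144 is in that span).
Nov 18, 2144 → Dec 18, 2144: 30 days (November has 30).
Dec 18, 2144 → Jan 18, 2145: 31 days (December has 31).
Jan 18, 2145 → Feb 18, 2145: 31 days (January has 31).
Feb 18, 2145 → Mar 18, 2145: 28 days (February has 28).
Mar 18, 2145 → Apr 18, 2145: 31 days (March has 31).
Apr 18, 2145 → May 18, 2145: 30 days (April has 30).
May 18, 2145 → May 31, 2145: 13 days.
Total: 925 days.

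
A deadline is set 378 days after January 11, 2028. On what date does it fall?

Jan has 31 days: +21 → Feb 1, 2028 (357 left).
Feb has 29 days: +29 → Mar 1, 2028 (328 left).
Mar has 31 days: +31 → Apr 1, 2028 (297 left).
Apr has 30 days: +30 → May 1, 2028 (267 left).
May has 31 days: +31 → Jun 1, 2028 (236 left).
Jun has 30 days: +30 → Jul 1, 2028 (206 left).
Jul has 31 days: +31 → Aug 1, 2028 (175 left).
Aug has 31 days: +31 → Sep 1, 2028 (144 left).
Sep has 30 days: +30 → Oct 1, 2028 (114 left).
Oct has 31 days: +31 → Nov 1, 2028 (83 left).
Nov has 30 days: +30 → Dec 1, 2028 (53 left).
Dec has 31 days: +31 → Jan 1, 2029 (22 left).
+22 → Jan 23, 2029.

January 23, 2029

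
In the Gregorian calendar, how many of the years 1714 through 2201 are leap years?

Multiples of 4 in [1714,2201]: 122.
Of those, multiples of 100: 5 (not leap unless ÷400).
Multiples of 400: 1.
Leap years = 122 − 5 + 1 = 118.

118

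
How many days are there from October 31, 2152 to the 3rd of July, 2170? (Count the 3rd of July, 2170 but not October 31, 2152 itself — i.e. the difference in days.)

Oct 31, 2152 → Oct 31, 2153: 365 days.
Oct 31, 2153 → Oct 31, 2154: 365 days.
Oct 31, 2154 → Oct 31, 2155: 365 days.
Oct 31, 2155 → Oct 31, 2156: 366 days (Feb 29, 2156 is in that span).
Oct 31, 2156 → Oct 31, 2157: 365 days.
Oct 31, 2157 → Oct 31, 2158: 365 days.
Oct 31, 2158 → Oct 31, 2159: 365 days.
Oct 31, 2159 → Oct 31, 2160: 366 days (Feb 29, 2160 is in that span).
Oct 31, 2160 → Oct 31, 2161: 365 days.
Oct 31, 2161 → Oct 31, 2162: 365 days.
Oct 31, 2162 → Oct 31, 2163: 365 days.
Oct 31, 2163 → Oct 31, 2164: 366 days (Feb 29, 2164 is in that span).
Oct 31, 2164 → Oct 31, 2165: 365 days.
Oct 31, 2165 → Oct 31, 2166: 365 days.
Oct 31, 2166 → Oct 31, 2167: 365 days.
Oct 31, 2167 → Oct 31, 2168: 366 days (Feb 29, 2168 is in that span).
Oct 31, 2168 → Oct 31, 2169: 365 days.
Oct 31, 2169 → Nov 30, 2169: 30 days (October has 31).
Nov 30, 2169 → Dec 30, 2169: 30 days (November has 30).
Dec 30, 2169 → Jan 30, 2170: 31 days (December has 31).
Jan 30, 2170 → Feb 28, 2170: 29 days (January has 31).
Feb 28, 2170 → Mar 28, 2170: 28 days (February has 28).
Mar 28, 2170 → Apr 28, 2170: 31 days (March has 31).
Apr 28, 2170 → May 28, 2170: 30 days (April has 30).
May 28, 2170 → Jun 28, 2170: 31 days (May has 31).
Jun 28, 2170 → Jul 3, 2170: 5 days.
Total: 6454 days.

6454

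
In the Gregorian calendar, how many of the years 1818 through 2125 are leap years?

Multiples of 4 in [1818,2125]: 77.
Of those, multiples of 100: 3 (not leap unless ÷400).
Multiples of 400: 1.
Leap years = 77 − 3 + 1 = 75.

75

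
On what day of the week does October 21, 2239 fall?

January 1, 2239 is a Tuesday.
Jan 1, 2239 → Feb 1, 2239: 31 days (January has 31).
Feb 1, 2239 → Mar 1, 2239: 28 days (February has 28).
Mar 1, 2239 → Apr 1, 2239: 31 days (March has 31).
Apr 1, 2239 → May 1, 2239: 30 days (April has 30).
May 1, 2239 → Jun 1, 2239: 31 days (May has 31).
Jun 1, 2239 → Jul 1, 2239: 30 days (June has 30).
Jul 1, 2239 → Aug 1, 2239: 31 days (July has 31).
Aug 1, 2239 → Sep 1, 2239: 31 days (August has 31).
Sep 1, 2239 → Oct 1, 2239: 30 days (September has 30).
Oct 1, 2239 → Oct 21, 2239: 20 days.
Total: 293 days.
293 mod 7 = 6, so Tuesday + 6 = Monday.

Monday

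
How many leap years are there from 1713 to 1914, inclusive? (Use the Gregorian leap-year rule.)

48

Multiples of 4 in [1713,1914]: 50.
Of those, multiples of 100: 2 (not leap unless ÷400).
Multiples of 400: 0.
Leap years = 50 − 2 + 0 = 48.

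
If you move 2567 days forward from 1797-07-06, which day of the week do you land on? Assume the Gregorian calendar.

Tuesday

Jul 6, 1797 is a Thursday.
2567 mod 7 = 5, so 2567 days after a Thursday is Thursday + 5 = Tuesday.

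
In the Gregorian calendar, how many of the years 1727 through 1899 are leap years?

Multiples of 4 in [1727,1899]: 43.
Of those, multiples of 100: 1 (not leap unless ÷400).
Multiples of 400: 0.
Leap years = 43 − 1 + 0 = 42.

42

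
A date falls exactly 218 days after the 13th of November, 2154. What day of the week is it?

Thursday

Nov 13, 2154 is a Wednesday.
218 mod 7 = 1, so 218 days after a Wednesday is Wednesday + 1 = Thursday.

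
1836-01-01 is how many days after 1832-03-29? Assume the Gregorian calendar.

1373

Mar 29, 1832 → Mar 29, 1833: 365 days.
Mar 29, 1833 → Mar 29, 1834: 365 days.
Mar 29, 1834 → Mar 29, 1835: 365 days.
Mar 29, 1835 → Apr 29, 1835: 31 days (March has 31).
Apr 29, 1835 → May 29, 1835: 30 days (April has 30).
May 29, 1835 → Jun 29, 1835: 31 days (May has 31).
Jun 29, 1835 → Jul 29, 1835: 30 days (June has 30).
Jul 29, 1835 → Aug 29, 1835: 31 days (July has 31).
Aug 29, 1835 → Sep 29, 1835: 31 days (August has 31).
Sep 29, 1835 → Oct 29, 1835: 30 days (September has 30).
Oct 29, 1835 → Nov 29, 1835: 31 days (October has 31).
Nov 29, 1835 → Dec 29, 1835: 30 days (November has 30).
Dec 29, 1835 → Jan 1, 1836: 3 days.
Total: 1373 days.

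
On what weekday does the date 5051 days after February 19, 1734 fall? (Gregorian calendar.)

Tuesday

First find the weekday of Feb 19, 1734. Doomsday rule: the anchor day for the 1700s is Sunday. For year 34: 34÷12 = 2 r 10, and 10÷4 = 2, so 2+10+2 = 14.
Sunday + 14 ≡ Sunday — that's 1734's doomsday.
In February the doomsday date is Feb 28 (1734 is not a leap year).
Feb 19 is 9 days before Feb 28; 9 mod 7 = 2, so Sunday − 2 = Friday.
5051 mod 7 = 4, so 5051 days after a Friday is Friday + 4 = Tuesday.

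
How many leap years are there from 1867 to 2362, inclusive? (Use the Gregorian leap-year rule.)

Multiples of 4 in [1867,2362]: 124.
Of those, multiples of 100: 5 (not leap unless ÷400).
Multiples of 400: 1.
Leap years = 124 − 5 + 1 = 120.

120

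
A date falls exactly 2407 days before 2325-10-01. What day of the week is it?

Friday

Oct 1, 2325 is a Thursday.
2407 mod 7 = 6, so 2407 days before a Thursday is Thursday − 6 = Friday.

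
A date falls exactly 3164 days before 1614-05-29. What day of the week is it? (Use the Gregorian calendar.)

Thursday

May 29, 1614 is a Thursday.
3164 mod 7 = 0, so 3164 days before a Thursday is Thursday − 0 = Thursday.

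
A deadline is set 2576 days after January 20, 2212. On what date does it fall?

+366 (one year; includes Feb 29, 2212) → Jan 20, 2213 (2210 left).
+365 (one year) → Jan 20, 2214 (1845 left).
+365 (one year) → Jan 20, 2215 (1480 left).
+365 (one year) → Jan 20, 2216 (1115 left).
+366 (one year; includes Feb 29, 2216) → Jan 20, 2217 (749 left).
+365 (one year) → Jan 20, 2218 (384 left).
Jan has 31 days: +12 → Feb 1, 2218 (372 left).
Feb has 28 days: +28 → Mar 1, 2218 (344 left).
Mar has 31 days: +31 → Apr 1, 2218 (313 left).
Apr has 30 days: +30 → May 1, 2218 (283 left).
May has 31 days: +31 → Jun 1, 2218 (252 left).
Jun has 30 days: +30 → Jul 1, 2218 (222 left).
Jul has 31 days: +31 → Aug 1, 2218 (191 left).
Aug has 31 days: +31 → Sep 1, 2218 (160 left).
Sep has 30 days: +30 → Oct 1, 2218 (130 left).
Oct has 31 days: +31 → Nov 1, 2218 (99 left).
Nov has 30 days: +30 → Dec 1, 2218 (69 left).
Dec has 31 days: +31 → Jan 1, 2219 (38 left).
Jan has 31 days: +31 → Feb 1, 2219 (7 left).
+7 → Feb 8, 2219.

February 8, 2219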